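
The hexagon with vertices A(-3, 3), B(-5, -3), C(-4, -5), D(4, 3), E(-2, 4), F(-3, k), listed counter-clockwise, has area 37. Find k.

Write out the shoelace sum; only the two edges meeting at F involve k:
2·Area = [((-2)·k − (-3)·4) + ((-3)·3 − (-3)·k)] + 67
       = 1·k + 70 = 74
⇒ k = 4.

4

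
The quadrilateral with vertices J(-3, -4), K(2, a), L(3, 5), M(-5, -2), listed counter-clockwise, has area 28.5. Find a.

-1

Write out the shoelace sum; only the two edges meeting at K involve a:
2·Area = [((-3)·a − 2·(-4)) + (2·5 − 3·a)] + 33
       = -6·a + 51 = 57
⇒ a = -1.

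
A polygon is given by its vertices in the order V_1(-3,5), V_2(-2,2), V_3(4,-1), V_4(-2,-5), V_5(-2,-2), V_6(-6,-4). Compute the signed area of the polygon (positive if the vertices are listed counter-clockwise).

-38

Apply the shoelace formula: 2A = Σ (x_i·y_{i+1} − x_{i+1}·y_i), indices taken mod 6.
Σ = (4) + (-6) + (-22) + (-6) + (-4) + (-42) = -76
Signed area = Σ/2 = -38 (negative ⇒ clockwise traversal).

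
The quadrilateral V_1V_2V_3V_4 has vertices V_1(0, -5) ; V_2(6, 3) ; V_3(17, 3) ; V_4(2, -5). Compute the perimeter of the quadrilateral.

40

|V_1V_2| = √((6)² + (8)²) = √100 = 10
|V_2V_3| = √((11)² + (0)²) = √121 = 11
|V_3V_4| = √((-15)² + (-8)²) = √289 = 17
|V_4V_1| = √((-2)² + (0)²) = √4 = 2
Perimeter = 10 + 11 + 17 + 2 = 40.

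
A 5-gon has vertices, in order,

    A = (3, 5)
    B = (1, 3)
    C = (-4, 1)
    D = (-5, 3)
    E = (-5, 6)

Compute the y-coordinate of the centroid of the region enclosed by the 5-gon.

Apply Gauss's area formula. First the cross-terms c_i = x_i·y_{i+1} − x_{i+1}·y_i:
  4, 13, -7, -15, -43  ⇒  2A = -48, A = -24.
Then Σ (y_i + y_{i+1})·c_i = -552, so ȳ = -552 / (6·(-24)) = 23/6.

23/6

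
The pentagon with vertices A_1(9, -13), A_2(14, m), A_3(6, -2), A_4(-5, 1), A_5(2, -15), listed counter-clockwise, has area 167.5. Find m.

The doubled signed area Σ (x_i y_{i+1} − x_{i+1} y_i) is linear in m.
With m=0 it equals 332; the coefficient of m is 3 (from the two edges through A_2).
So 3·m + 332 = 2·167.5 = 335 ⇒ m = 1.

1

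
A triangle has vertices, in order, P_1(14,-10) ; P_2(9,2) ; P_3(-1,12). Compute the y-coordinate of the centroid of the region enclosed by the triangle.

Apply the shoelace (surveyor's) formula. First the cross-terms c_i = x_i·y_{i+1} − x_{i+1}·y_i:
  118, 110, -158  ⇒  2A = 70, A = 35.
Then Σ (y_i + y_{i+1})·c_i = 280, so ȳ = 280 / (6·35) = 4/3.

4/3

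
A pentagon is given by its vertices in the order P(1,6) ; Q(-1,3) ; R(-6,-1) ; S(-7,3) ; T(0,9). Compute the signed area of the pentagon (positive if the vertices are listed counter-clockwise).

Apply the shoelace (surveyor's) formula: 2A = Σ (x_i·y_{i+1} − x_{i+1}·y_i), indices taken mod 5.
P→Q: (1)(3) − (-1)(6) = 9
Q→R: (-1)(-1) − (-6)(3) = 19
R→S: (-6)(3) − (-7)(-1) = -25
S→T: (-7)(9) − (0)(3) = -63
T→P: (0)(6) − (1)(9) = -9
Σ = -69
Signed area = Σ/2 = -34.5 (negative ⇒ clockwise traversal).

-34.5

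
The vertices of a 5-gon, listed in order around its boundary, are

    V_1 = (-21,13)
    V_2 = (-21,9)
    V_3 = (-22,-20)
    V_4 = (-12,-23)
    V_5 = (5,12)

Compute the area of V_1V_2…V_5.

628

Cross-terms: 84, 618, 266, -29, 317  ⇒  Σ = 1256
Area = |Σ|/2 = 628.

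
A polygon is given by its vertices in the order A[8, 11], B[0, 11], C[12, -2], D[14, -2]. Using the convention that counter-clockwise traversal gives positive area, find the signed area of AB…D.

65

A→B: (8)(11) − (0)(11) = 88
B→C: (0)(-2) − (12)(11) = -132
C→D: (12)(-2) − (14)(-2) = 4
D→A: (14)(11) − (8)(-2) = 170
Σ = 130
Signed area = Σ/2 = 65 (positive ⇒ counter-clockwise traversal).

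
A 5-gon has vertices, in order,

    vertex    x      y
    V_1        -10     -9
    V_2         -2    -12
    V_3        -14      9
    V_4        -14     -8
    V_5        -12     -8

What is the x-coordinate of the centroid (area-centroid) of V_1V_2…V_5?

-2972/297

Apply the shoelace formula. First the cross-terms c_i = x_i·y_{i+1} − x_{i+1}·y_i:
  102, -186, 238, 16, 28  ⇒  2A = 198, A = 99.
Then Σ (x_i + x_{i+1})·c_i = -5944, so x̄ = -5944 / (6·99) = -2972/297.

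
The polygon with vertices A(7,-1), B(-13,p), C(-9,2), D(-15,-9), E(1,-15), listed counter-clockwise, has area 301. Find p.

12

Write out the shoelace sum; only the two edges meeting at B involve p:
2·Area = [(7·p − (-13)·(-1)) + ((-13)·2 − (-9)·p)] + 449
       = 16·p + 410 = 602
⇒ p = 12.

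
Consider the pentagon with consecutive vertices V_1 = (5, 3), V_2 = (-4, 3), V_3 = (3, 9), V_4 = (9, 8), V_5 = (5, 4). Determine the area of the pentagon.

42

Apply the surveyor's formula: 2A = Σ (x_i·y_{i+1} − x_{i+1}·y_i), indices taken mod 5.
Σ = (27) + (-45) + (-57) + (-4) + (-5) = -84
Area = |Σ|/2 = 42.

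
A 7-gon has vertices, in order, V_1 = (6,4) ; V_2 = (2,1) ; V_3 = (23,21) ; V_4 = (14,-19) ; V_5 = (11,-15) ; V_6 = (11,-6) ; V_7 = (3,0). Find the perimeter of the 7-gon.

104

|V_1V_2| = √((-4)² + (-3)²) = √25 = 5
|V_2V_3| = √((21)² + (20)²) = √841 = 29
|V_3V_4| = √((-9)² + (-40)²) = √1681 = 41
|V_4V_5| = √((-3)² + (4)²) = √25 = 5
|V_5V_6| = √((0)² + (9)²) = √81 = 9
|V_6V_7| = √((-8)² + (6)²) = √100 = 10
|V_7V_1| = √((3)² + (4)²) = √25 = 5
Perimeter = 5 + 29 + 41 + 5 + 9 + 10 + 5 = 104.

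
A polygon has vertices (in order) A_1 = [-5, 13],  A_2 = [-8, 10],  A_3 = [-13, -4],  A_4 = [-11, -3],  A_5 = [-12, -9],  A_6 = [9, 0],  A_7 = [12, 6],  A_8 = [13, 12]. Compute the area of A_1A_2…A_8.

Apply Gauss's area formula: 2A = Σ (x_i·y_{i+1} − x_{i+1}·y_i), indices taken mod 8.
Cross-terms: 54, 162, -5, 63, 81, 54, 66, 229  ⇒  Σ = 704
Area = |Σ|/2 = 352.

352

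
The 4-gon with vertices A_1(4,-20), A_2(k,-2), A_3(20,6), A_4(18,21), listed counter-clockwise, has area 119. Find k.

The doubled signed area Σ (x_i y_{i+1} − x_{i+1} y_i) is linear in k.
With k=0 it equals -100; the coefficient of k is 26 (from the two edges through A_2).
So 26·k + -100 = 2·119 = 238 ⇒ k = 13.

13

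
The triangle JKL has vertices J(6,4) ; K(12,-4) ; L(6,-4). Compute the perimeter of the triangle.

|JK| = √((6)² + (-8)²) = √100 = 10
|KL| = √((-6)² + (0)²) = √36 = 6
|LJ| = √((0)² + (8)²) = √64 = 8
Perimeter = 10 + 6 + 8 = 24.

24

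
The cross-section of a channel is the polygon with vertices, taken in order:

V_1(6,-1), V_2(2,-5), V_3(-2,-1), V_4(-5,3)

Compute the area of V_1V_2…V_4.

Apply the shoelace formula: 2A = Σ (x_i·y_{i+1} − x_{i+1}·y_i), indices taken mod 4.
Σ = (-28) + (-12) + (-11) + (-13) = -64
Area = |Σ|/2 = 32.

32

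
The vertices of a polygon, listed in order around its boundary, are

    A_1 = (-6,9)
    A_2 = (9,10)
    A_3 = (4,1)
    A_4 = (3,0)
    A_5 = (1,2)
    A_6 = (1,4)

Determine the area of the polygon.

67

Σ = (-141) + (-31) + (-3) + (6) + (2) + (33) = -134
Area = |Σ|/2 = 67.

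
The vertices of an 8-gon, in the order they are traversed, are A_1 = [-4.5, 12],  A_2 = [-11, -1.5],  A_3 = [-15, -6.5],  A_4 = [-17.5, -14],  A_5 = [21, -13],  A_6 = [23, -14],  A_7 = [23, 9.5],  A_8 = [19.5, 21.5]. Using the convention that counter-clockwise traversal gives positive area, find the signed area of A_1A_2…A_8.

Apply Gauss's area formula: 2A = Σ (x_i·y_{i+1} − x_{i+1}·y_i), indices taken mod 8.
Σ = (138.75) + (49) + (96.25) + (521.5) + (5) + (540.5) + (309.25) + (330.75) = 1991
Signed area = Σ/2 = 995.5 (positive ⇒ counter-clockwise traversal).

995.5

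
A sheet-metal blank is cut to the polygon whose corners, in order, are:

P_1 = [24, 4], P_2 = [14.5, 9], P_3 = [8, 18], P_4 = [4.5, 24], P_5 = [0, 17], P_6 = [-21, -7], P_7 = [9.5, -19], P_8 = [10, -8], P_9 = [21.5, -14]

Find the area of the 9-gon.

Apply the surveyor's formula: 2A = Σ (x_i·y_{i+1} − x_{i+1}·y_i), indices taken mod 9.
P_1→P_2: (24)(9) − (14.5)(4) = 158
P_2→P_3: (14.5)(18) − (8)(9) = 189
P_3→P_4: (8)(24) − (4.5)(18) = 111
P_4→P_5: (4.5)(17) − (0)(24) = 76.5
P_5→P_6: (0)(-7) − (-21)(17) = 357
P_6→P_7: (-21)(-19) − (9.5)(-7) = 465.5
P_7→P_8: (9.5)(-8) − (10)(-19) = 114
P_8→P_9: (10)(-14) − (21.5)(-8) = 32
P_9→P_1: (21.5)(4) − (24)(-14) = 422
Σ = 1925
Area = |Σ|/2 = 962.5.

962.5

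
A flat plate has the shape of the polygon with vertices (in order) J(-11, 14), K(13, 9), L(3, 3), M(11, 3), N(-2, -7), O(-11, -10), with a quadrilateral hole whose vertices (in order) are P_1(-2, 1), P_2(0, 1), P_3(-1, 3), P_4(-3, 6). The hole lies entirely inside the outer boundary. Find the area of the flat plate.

Outer boundary:
J→K: (-11)(9) − (13)(14) = -281
K→L: (13)(3) − (3)(9) = 12
L→M: (3)(3) − (11)(3) = -24
M→N: (11)(-7) − (-2)(3) = -71
N→O: (-2)(-10) − (-11)(-7) = -57
O→J: (-11)(14) − (-11)(-10) = -264
Σ = -685
Area = |Σ|/2 = 342.5.
Hole:
Apply the shoelace (surveyor's) formula: 2A = Σ (x_i·y_{i+1} − x_{i+1}·y_i), indices taken mod 4.
Cross-terms: -2, 1, 3, 9  ⇒  Σ = 11
Area = |Σ|/2 = 5.5.
Net area = 342.5 − 5.5 = 337.

337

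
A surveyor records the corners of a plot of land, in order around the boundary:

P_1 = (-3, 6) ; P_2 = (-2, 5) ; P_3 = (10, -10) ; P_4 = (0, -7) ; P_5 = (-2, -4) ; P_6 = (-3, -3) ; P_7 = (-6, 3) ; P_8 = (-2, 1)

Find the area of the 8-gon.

Cross-terms: -3, -30, -70, -14, -6, -27, 0, -9  ⇒  Σ = -159
Area = |Σ|/2 = 79.5.

79.5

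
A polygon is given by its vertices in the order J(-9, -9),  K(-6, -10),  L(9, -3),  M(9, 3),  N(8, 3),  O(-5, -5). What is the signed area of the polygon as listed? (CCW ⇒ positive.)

88

Apply the shoelace formula: 2A = Σ (x_i·y_{i+1} − x_{i+1}·y_i), indices taken mod 6.
Σ = (36) + (108) + (54) + (3) + (-25) + (0) = 176
Signed area = Σ/2 = 88 (positive ⇒ counter-clockwise traversal).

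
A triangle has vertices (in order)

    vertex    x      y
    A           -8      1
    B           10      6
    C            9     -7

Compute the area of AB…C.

Apply the shoelace formula: 2A = Σ (x_i·y_{i+1} − x_{i+1}·y_i), indices taken mod 3.
Σ = (-58) + (-124) + (-47) = -229
Area = |Σ|/2 = 114.5.

114.5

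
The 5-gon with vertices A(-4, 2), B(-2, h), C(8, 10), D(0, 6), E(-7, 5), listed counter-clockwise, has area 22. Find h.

3

The doubled signed area Σ (x_i y_{i+1} − x_{i+1} y_i) is linear in h.
With h=0 it equals 80; the coefficient of h is -12 (from the two edges through B).
So -12·h + 80 = 2·22 = 44 ⇒ h = 3.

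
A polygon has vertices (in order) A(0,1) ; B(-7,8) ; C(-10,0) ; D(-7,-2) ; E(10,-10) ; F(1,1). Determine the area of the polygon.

109

Apply the shoelace formula: 2A = Σ (x_i·y_{i+1} − x_{i+1}·y_i), indices taken mod 6.
Σ = (7) + (80) + (20) + (90) + (20) + (1) = 218
Area = |Σ|/2 = 109.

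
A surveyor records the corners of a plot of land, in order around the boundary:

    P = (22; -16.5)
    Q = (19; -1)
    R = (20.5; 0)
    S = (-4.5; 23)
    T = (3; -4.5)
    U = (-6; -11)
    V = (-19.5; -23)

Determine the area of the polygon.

713

Apply the shoelace formula: 2A = Σ (x_i·y_{i+1} − x_{i+1}·y_i), indices taken mod 7.
Cross-terms: 291.5, 20.5, 471.5, -48.75, -60, -76.5, 827.75  ⇒  Σ = 1426
Area = |Σ|/2 = 713.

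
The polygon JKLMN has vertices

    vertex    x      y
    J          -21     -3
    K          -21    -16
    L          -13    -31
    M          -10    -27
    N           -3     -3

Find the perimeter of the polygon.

78

|JK| = √((0)² + (-13)²) = √169 = 13
|KL| = √((8)² + (-15)²) = √289 = 17
|LM| = √((3)² + (4)²) = √25 = 5
|MN| = √((7)² + (24)²) = √625 = 25
|NJ| = √((-18)² + (0)²) = √324 = 18
Perimeter = 13 + 17 + 5 + 25 + 18 = 78.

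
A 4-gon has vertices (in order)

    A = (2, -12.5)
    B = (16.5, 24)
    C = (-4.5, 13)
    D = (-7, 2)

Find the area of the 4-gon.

Cross-terms: 254.25, 322.5, 82, 83.5  ⇒  Σ = 742.25
Area = |Σ|/2 = 371.125.

371.125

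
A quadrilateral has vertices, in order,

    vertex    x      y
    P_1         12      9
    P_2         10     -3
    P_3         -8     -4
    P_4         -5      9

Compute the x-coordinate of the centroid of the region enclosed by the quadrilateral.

Apply the shoelace (surveyor's) formula. First the cross-terms c_i = x_i·y_{i+1} − x_{i+1}·y_i:
  -126, -64, -92, -153  ⇒  2A = -435, A = -217.5.
Then Σ (x_i + x_{i+1})·c_i = -2775, so x̄ = -2775 / (6·(-217.5)) = 185/87.

185/87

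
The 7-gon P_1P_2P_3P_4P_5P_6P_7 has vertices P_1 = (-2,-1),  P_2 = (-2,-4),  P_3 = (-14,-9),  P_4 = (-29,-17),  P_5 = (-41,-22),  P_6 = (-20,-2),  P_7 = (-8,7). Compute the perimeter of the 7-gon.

100

|P_1P_2| = √((0)² + (-3)²) = √9 = 3
|P_2P_3| = √((-12)² + (-5)²) = √169 = 13
|P_3P_4| = √((-15)² + (-8)²) = √289 = 17
|P_4P_5| = √((-12)² + (-5)²) = √169 = 13
|P_5P_6| = √((21)² + (20)²) = √841 = 29
|P_6P_7| = √((12)² + (9)²) = √225 = 15
|P_7P_1| = √((6)² + (-8)²) = √100 = 10
Perimeter = 3 + 13 + 17 + 13 + 29 + 15 + 10 = 100.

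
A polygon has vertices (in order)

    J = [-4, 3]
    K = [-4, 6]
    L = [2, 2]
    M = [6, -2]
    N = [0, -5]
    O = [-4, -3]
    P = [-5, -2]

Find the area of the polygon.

64

Σ = (-12) + (-20) + (-16) + (-30) + (-20) + (-7) + (-23) = -128
Area = |Σ|/2 = 64.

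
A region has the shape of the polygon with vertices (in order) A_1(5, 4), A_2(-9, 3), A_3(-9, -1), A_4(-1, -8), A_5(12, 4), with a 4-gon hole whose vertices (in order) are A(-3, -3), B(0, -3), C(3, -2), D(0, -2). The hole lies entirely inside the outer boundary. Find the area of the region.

136

Outer boundary:
A_1→A_2: (5)(3) − (-9)(4) = 51
A_2→A_3: (-9)(-1) − (-9)(3) = 36
A_3→A_4: (-9)(-8) − (-1)(-1) = 71
A_4→A_5: (-1)(4) − (12)(-8) = 92
A_5→A_1: (12)(4) − (5)(4) = 28
Σ = 278
Area = |Σ|/2 = 139.
Hole:
Apply the shoelace (surveyor's) formula: 2A = Σ (x_i·y_{i+1} − x_{i+1}·y_i), indices taken mod 4.
Σ = (9) + (9) + (-6) + (-6) = 6
Area = |Σ|/2 = 3.
Net area = 139 − 3 = 136.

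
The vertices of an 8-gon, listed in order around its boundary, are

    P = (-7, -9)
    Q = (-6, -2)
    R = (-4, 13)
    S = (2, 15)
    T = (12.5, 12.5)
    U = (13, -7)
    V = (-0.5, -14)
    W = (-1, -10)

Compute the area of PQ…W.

Σ = (-40) + (-86) + (-86) + (-162.5) + (-250) + (-185.5) + (-9) + (-61) = -880
Area = |Σ|/2 = 440.

440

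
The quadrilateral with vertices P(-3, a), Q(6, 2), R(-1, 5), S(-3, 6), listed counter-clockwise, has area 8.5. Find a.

Write out the shoelace sum; only the two edges meeting at P involve a:
2·Area = [((-3)·a − (-3)·6) + ((-3)·2 − 6·a)] + 41
       = -9·a + 53 = 17
⇒ a = 4.

4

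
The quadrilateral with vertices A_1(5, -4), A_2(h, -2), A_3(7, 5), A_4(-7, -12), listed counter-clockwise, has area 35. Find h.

The doubled signed area Σ (x_i y_{i+1} − x_{i+1} y_i) is linear in h.
With h=0 it equals 43; the coefficient of h is 9 (from the two edges through A_2).
So 9·h + 43 = 2·35 = 70 ⇒ h = 3.

3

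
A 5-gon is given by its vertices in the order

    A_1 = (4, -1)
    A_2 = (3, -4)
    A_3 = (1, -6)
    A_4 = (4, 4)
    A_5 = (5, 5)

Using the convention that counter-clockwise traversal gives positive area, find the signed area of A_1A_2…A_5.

Apply Gauss's area formula: 2A = Σ (x_i·y_{i+1} − x_{i+1}·y_i), indices taken mod 5.
A_1→A_2: (4)(-4) − (3)(-1) = -13
A_2→A_3: (3)(-6) − (1)(-4) = -14
A_3→A_4: (1)(4) − (4)(-6) = 28
A_4→A_5: (4)(5) − (5)(4) = 0
A_5→A_1: (5)(-1) − (4)(5) = -25
Σ = -24
Signed area = Σ/2 = -12 (negative ⇒ clockwise traversal).

-12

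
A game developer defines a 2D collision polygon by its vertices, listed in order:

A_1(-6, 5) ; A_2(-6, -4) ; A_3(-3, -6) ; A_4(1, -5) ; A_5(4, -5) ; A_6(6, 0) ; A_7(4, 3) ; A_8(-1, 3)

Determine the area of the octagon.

Apply the shoelace formula: 2A = Σ (x_i·y_{i+1} − x_{i+1}·y_i), indices taken mod 8.
Cross-terms: 54, 24, 21, 15, 30, 18, 15, 13  ⇒  Σ = 190
Area = |Σ|/2 = 95.

95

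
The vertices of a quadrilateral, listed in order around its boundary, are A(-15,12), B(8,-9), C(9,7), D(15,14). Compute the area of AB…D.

293.5

Σ = (39) + (137) + (21) + (390) = 587
Area = |Σ|/2 = 293.5.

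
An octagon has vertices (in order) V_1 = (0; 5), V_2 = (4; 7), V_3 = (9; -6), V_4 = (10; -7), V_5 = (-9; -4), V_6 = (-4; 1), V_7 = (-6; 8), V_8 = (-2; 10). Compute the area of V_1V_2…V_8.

V_1→V_2: (0)(7) − (4)(5) = -20
V_2→V_3: (4)(-6) − (9)(7) = -87
V_3→V_4: (9)(-7) − (10)(-6) = -3
V_4→V_5: (10)(-4) − (-9)(-7) = -103
V_5→V_6: (-9)(1) − (-4)(-4) = -25
V_6→V_7: (-4)(8) − (-6)(1) = -26
V_7→V_8: (-6)(10) − (-2)(8) = -44
V_8→V_1: (-2)(5) − (0)(10) = -10
Σ = -318
Area = |Σ|/2 = 159.

159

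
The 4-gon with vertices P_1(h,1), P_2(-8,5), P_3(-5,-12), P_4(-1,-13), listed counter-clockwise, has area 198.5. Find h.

Write out the shoelace sum; only the two edges meeting at P_1 involve h:
2·Area = [((-1)·1 − h·(-13)) + (h·5 − (-8)·1)] + 174
       = 18·h + 181 = 397
⇒ h = 12.

12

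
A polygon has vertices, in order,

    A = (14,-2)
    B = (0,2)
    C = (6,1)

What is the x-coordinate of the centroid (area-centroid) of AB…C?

20/3

Apply the shoelace (surveyor's) formula. First the cross-terms c_i = x_i·y_{i+1} − x_{i+1}·y_i:
  28, -12, -26  ⇒  2A = -10, A = -5.
Then Σ (x_i + x_{i+1})·c_i = -200, so x̄ = -200 / (6·(-5)) = 20/3.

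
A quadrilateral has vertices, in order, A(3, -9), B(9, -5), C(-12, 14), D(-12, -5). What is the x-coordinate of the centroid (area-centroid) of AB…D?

-95/23

Apply the shoelace formula. First the cross-terms c_i = x_i·y_{i+1} − x_{i+1}·y_i:
  66, 66, 228, 123  ⇒  2A = 483, A = 241.5.
Then Σ (x_i + x_{i+1})·c_i = -5985, so x̄ = -5985 / (6·241.5) = -95/23.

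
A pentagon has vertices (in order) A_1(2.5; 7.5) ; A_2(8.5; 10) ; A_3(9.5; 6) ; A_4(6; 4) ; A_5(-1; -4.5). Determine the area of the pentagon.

Σ = (-38.75) + (-44) + (2) + (-23) + (3.75) = -100
Area = |Σ|/2 = 50.

50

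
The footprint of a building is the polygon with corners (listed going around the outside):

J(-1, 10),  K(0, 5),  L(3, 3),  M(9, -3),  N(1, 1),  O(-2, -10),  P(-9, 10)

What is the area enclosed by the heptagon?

Σ = (-5) + (-15) + (-36) + (12) + (-8) + (-110) + (-80) = -242
Area = |Σ|/2 = 121.

121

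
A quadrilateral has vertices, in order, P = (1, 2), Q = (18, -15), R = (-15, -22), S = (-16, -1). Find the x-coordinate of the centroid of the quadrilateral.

Apply the shoelace formula. First the cross-terms c_i = x_i·y_{i+1} − x_{i+1}·y_i:
  -51, -621, -337, -31  ⇒  2A = -1040, A = -520.
Then Σ (x_i + x_{i+1})·c_i = 8080, so x̄ = 8080 / (6·(-520)) = -101/39.

-101/39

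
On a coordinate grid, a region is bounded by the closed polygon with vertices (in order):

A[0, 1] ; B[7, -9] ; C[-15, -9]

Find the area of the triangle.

110

Σ = (-7) + (-198) + (-15) = -220
Area = |Σ|/2 = 110.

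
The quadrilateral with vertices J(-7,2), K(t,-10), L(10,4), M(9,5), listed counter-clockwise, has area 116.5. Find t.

Write out the shoelace sum; only the two edges meeting at K involve t:
2·Area = [((-7)·(-10) − t·2) + (t·4 − 10·(-10))] + 67
       = 2·t + 237 = 233
⇒ t = -2.

-2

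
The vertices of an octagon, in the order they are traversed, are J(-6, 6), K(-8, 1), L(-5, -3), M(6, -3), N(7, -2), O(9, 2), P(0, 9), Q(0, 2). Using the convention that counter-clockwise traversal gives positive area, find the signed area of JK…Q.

119

Cross-terms: 42, 29, 33, 9, 32, 81, 0, 12  ⇒  Σ = 238
Signed area = Σ/2 = 119 (positive ⇒ counter-clockwise traversal).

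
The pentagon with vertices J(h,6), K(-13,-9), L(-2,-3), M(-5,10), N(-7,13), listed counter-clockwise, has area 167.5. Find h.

-14

Write out the shoelace sum; only the two edges meeting at J involve h:
2·Area = [((-7)·6 − h·13) + (h·(-9) − (-13)·6)] + -9
       = -22·h + 27 = 335
⇒ h = -14.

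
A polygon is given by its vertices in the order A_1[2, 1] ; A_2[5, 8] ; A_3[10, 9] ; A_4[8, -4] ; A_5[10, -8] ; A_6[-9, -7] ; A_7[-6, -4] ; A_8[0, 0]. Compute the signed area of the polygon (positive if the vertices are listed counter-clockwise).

-154

Apply Gauss's area formula: 2A = Σ (x_i·y_{i+1} − x_{i+1}·y_i), indices taken mod 8.
Σ = (11) + (-35) + (-112) + (-24) + (-142) + (-6) + (0) + (0) = -308
Signed area = Σ/2 = -154 (negative ⇒ clockwise traversal).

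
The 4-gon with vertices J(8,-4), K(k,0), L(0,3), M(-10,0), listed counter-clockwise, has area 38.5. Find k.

1

Write out the shoelace sum; only the two edges meeting at K involve k:
2·Area = [(8·0 − k·(-4)) + (k·3 − 0·0)] + 70
       = 7·k + 70 = 77
⇒ k = 1.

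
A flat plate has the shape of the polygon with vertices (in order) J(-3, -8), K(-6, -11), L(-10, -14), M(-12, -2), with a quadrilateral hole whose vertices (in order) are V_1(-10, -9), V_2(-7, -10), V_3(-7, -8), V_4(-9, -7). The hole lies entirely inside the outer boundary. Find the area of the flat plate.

44

Outer boundary:
Σ = (-15) + (-26) + (-148) + (90) = -99
Area = |Σ|/2 = 49.5.
Hole:
Σ = (37) + (-14) + (-23) + (11) = 11
Area = |Σ|/2 = 5.5.
Net area = 49.5 − 5.5 = 44.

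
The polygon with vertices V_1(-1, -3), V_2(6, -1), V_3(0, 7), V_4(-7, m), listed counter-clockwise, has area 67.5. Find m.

Write out the shoelace sum; only the two edges meeting at V_4 involve m:
2·Area = [(0·m − (-7)·7) + ((-7)·(-3) − (-1)·m)] + 61
       = 1·m + 131 = 135
⇒ m = 4.

4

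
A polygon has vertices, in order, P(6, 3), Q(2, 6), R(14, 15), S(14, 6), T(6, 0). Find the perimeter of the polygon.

|PQ| = √((-4)² + (3)²) = √25 = 5
|QR| = √((12)² + (9)²) = √225 = 15
|RS| = √((0)² + (-9)²) = √81 = 9
|ST| = √((-8)² + (-6)²) = √100 = 10
|TP| = √((0)² + (3)²) = √9 = 3
Perimeter = 5 + 15 + 9 + 10 + 3 = 42.

42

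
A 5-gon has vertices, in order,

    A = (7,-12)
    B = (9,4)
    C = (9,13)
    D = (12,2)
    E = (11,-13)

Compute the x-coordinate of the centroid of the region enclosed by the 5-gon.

1024/105

Apply Gauss's area formula. First the cross-terms c_i = x_i·y_{i+1} − x_{i+1}·y_i:
  136, 81, -138, -178, -41  ⇒  2A = -140, A = -70.
Then Σ (x_i + x_{i+1})·c_i = -4096, so x̄ = -4096 / (6·(-70)) = 1024/105.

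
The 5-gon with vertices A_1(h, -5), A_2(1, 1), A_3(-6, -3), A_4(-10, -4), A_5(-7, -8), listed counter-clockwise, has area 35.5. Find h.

Write out the shoelace sum; only the two edges meeting at A_1 involve h:
2·Area = [((-7)·(-5) − h·(-8)) + (h·1 − 1·(-5))] + 49
       = 9·h + 89 = 71
⇒ h = -2.

-2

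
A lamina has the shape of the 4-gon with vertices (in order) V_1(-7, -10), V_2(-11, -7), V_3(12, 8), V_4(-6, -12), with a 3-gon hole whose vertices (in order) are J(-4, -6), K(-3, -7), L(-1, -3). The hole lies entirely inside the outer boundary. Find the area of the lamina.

Outer boundary:
Apply Gauss's area formula: 2A = Σ (x_i·y_{i+1} − x_{i+1}·y_i), indices taken mod 4.
Cross-terms: -61, -4, -96, -24  ⇒  Σ = -185
Area = |Σ|/2 = 92.5.
Hole:
Apply Gauss's area formula: 2A = Σ (x_i·y_{i+1} − x_{i+1}·y_i), indices taken mod 3.
Σ = (10) + (2) + (-6) = 6
Area = |Σ|/2 = 3.
Net area = 92.5 − 3 = 89.5.

89.5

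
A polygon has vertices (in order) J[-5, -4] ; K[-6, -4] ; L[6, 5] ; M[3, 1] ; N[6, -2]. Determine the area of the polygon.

J→K: (-5)(-4) − (-6)(-4) = -4
K→L: (-6)(5) − (6)(-4) = -6
L→M: (6)(1) − (3)(5) = -9
M→N: (3)(-2) − (6)(1) = -12
N→J: (6)(-4) − (-5)(-2) = -34
Σ = -65
Area = |Σ|/2 = 32.5.

32.5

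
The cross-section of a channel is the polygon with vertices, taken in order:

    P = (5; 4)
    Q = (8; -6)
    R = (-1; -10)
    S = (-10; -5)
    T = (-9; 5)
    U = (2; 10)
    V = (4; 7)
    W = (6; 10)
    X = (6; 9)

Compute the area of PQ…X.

Σ = (-62) + (-86) + (-95) + (-95) + (-100) + (-26) + (-2) + (-6) + (-21) = -493
Area = |Σ|/2 = 246.5.

246.5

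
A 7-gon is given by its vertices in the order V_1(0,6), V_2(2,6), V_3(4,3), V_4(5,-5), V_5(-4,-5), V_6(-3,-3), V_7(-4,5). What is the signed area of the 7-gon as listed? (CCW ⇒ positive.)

Apply the shoelace formula: 2A = Σ (x_i·y_{i+1} − x_{i+1}·y_i), indices taken mod 7.
V_1→V_2: (0)(6) − (2)(6) = -12
V_2→V_3: (2)(3) − (4)(6) = -18
V_3→V_4: (4)(-5) − (5)(3) = -35
V_4→V_5: (5)(-5) − (-4)(-5) = -45
V_5→V_6: (-4)(-3) − (-3)(-5) = -3
V_6→V_7: (-3)(5) − (-4)(-3) = -27
V_7→V_1: (-4)(6) − (0)(5) = -24
Σ = -164
Signed area = Σ/2 = -82 (negative ⇒ clockwise traversal).

-82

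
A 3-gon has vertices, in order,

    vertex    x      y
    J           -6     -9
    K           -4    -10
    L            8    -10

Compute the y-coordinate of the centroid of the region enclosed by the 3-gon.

Apply Gauss's area formula. First the cross-terms c_i = x_i·y_{i+1} − x_{i+1}·y_i:
  24, 120, -132  ⇒  2A = 12, A = 6.
Then Σ (y_i + y_{i+1})·c_i = -348, so ȳ = -348 / (6·6) = -29/3.

-29/3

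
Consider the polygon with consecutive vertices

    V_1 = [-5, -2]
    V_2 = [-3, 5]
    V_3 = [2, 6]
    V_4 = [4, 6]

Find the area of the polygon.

Apply the surveyor's formula: 2A = Σ (x_i·y_{i+1} − x_{i+1}·y_i), indices taken mod 4.
Cross-terms: -31, -28, -12, 22  ⇒  Σ = -49
Area = |Σ|/2 = 24.5.

24.5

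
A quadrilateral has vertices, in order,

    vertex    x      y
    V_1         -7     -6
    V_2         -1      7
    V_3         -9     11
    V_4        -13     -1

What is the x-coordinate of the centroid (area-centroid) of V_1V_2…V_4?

Apply the surveyor's formula. First the cross-terms c_i = x_i·y_{i+1} − x_{i+1}·y_i:
  -55, 52, 152, 71  ⇒  2A = 220, A = 110.
Then Σ (x_i + x_{i+1})·c_i = -4844, so x̄ = -4844 / (6·110) = -1211/165.

-1211/165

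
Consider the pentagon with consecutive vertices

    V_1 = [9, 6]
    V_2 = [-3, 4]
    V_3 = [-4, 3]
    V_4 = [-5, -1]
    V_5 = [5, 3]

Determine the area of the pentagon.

Apply the surveyor's formula: 2A = Σ (x_i·y_{i+1} − x_{i+1}·y_i), indices taken mod 5.
Σ = (54) + (7) + (19) + (-10) + (3) = 73
Area = |Σ|/2 = 36.5.

36.5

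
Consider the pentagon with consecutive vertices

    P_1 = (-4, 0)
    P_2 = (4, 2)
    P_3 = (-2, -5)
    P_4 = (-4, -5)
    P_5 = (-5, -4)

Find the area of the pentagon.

29.5

Σ = (-8) + (-16) + (-10) + (-9) + (-16) = -59
Area = |Σ|/2 = 29.5.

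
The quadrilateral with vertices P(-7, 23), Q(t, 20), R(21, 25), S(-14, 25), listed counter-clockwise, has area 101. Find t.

Write out the shoelace sum; only the two edges meeting at Q involve t:
2·Area = [((-7)·20 − t·23) + (t·25 − 21·20)] + 728
       = 2·t + 168 = 202
⇒ t = 17.

17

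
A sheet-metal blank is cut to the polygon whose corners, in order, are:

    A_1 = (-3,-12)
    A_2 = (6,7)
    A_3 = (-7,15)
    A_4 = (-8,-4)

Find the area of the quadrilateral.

211

Apply the shoelace (surveyor's) formula: 2A = Σ (x_i·y_{i+1} − x_{i+1}·y_i), indices taken mod 4.
Σ = (51) + (139) + (148) + (84) = 422
Area = |Σ|/2 = 211.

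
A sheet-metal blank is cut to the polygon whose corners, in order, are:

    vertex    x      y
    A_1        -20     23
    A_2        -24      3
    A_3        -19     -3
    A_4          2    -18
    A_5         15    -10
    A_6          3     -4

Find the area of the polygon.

Apply the shoelace (surveyor's) formula: 2A = Σ (x_i·y_{i+1} − x_{i+1}·y_i), indices taken mod 6.
Σ = (492) + (129) + (348) + (250) + (-30) + (-11) = 1178
Area = |Σ|/2 = 589.

589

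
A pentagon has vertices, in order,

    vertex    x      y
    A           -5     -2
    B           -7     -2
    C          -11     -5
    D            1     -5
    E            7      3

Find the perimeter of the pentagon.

|AB| = √((-2)² + (0)²) = √4 = 2
|BC| = √((-4)² + (-3)²) = √25 = 5
|CD| = √((12)² + (0)²) = √144 = 12
|DE| = √((6)² + (8)²) = √100 = 10
|EA| = √((-12)² + (-5)²) = √169 = 13
Perimeter = 2 + 5 + 12 + 10 + 13 = 42.

42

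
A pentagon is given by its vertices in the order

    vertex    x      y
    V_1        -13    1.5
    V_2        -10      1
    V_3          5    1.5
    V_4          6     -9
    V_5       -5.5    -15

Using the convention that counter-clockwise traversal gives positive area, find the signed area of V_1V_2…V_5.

Apply the surveyor's formula: 2A = Σ (x_i·y_{i+1} − x_{i+1}·y_i), indices taken mod 5.
Σ = (2) + (-20) + (-54) + (-139.5) + (-203.25) = -414.75
Signed area = Σ/2 = -207.375 (negative ⇒ clockwise traversal).

-207.375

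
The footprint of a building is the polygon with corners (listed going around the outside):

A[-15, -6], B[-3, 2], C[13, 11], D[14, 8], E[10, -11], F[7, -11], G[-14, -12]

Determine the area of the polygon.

Cross-terms: -48, -59, -50, -234, -33, -238, -96  ⇒  Σ = -758
Area = |Σ|/2 = 379.

379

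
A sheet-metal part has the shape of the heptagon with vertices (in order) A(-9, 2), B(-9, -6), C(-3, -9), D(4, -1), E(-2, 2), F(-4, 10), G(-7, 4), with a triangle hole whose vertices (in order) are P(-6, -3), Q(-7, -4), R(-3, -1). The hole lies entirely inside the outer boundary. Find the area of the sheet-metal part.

121.5

Outer boundary:
Apply Gauss's area formula: 2A = Σ (x_i·y_{i+1} − x_{i+1}·y_i), indices taken mod 7.
A→B: (-9)(-6) − (-9)(2) = 72
B→C: (-9)(-9) − (-3)(-6) = 63
C→D: (-3)(-1) − (4)(-9) = 39
D→E: (4)(2) − (-2)(-1) = 6
E→F: (-2)(10) − (-4)(2) = -12
F→G: (-4)(4) − (-7)(10) = 54
G→A: (-7)(2) − (-9)(4) = 22
Σ = 244
Area = |Σ|/2 = 122.
Hole:
Apply the surveyor's formula: 2A = Σ (x_i·y_{i+1} − x_{i+1}·y_i), indices taken mod 3.
Cross-terms: 3, -5, 3  ⇒  Σ = 1
Area = |Σ|/2 = 0.5.
Net area = 122 − 0.5 = 121.5.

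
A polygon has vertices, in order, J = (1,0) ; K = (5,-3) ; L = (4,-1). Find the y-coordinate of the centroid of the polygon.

-4/3

Apply the shoelace (surveyor's) formula. First the cross-terms c_i = x_i·y_{i+1} − x_{i+1}·y_i:
  -3, 7, 1  ⇒  2A = 5, A = 2.5.
Then Σ (y_i + y_{i+1})·c_i = -20, so ȳ = -20 / (6·2.5) = -4/3.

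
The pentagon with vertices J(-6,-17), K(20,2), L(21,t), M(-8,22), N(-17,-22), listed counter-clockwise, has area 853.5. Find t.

The doubled signed area Σ (x_i y_{i+1} − x_{i+1} y_i) is linear in t.
With t=0 it equals 1455; the coefficient of t is 28 (from the two edges through L).
So 28·t + 1455 = 2·853.5 = 1707 ⇒ t = 9.

9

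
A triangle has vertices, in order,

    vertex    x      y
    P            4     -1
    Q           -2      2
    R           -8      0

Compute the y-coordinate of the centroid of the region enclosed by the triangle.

Apply Gauss's area formula. First the cross-terms c_i = x_i·y_{i+1} − x_{i+1}·y_i:
  6, 16, 8  ⇒  2A = 30, A = 15.
Then Σ (y_i + y_{i+1})·c_i = 30, so ȳ = 30 / (6·15) = 1/3.

1/3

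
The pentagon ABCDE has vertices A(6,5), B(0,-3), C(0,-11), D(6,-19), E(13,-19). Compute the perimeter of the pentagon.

|AB| = √((-6)² + (-8)²) = √100 = 10
|BC| = √((0)² + (-8)²) = √64 = 8
|CD| = √((6)² + (-8)²) = √100 = 10
|DE| = √((7)² + (0)²) = √49 = 7
|EA| = √((-7)² + (24)²) = √625 = 25
Perimeter = 10 + 8 + 10 + 7 + 25 = 60.

60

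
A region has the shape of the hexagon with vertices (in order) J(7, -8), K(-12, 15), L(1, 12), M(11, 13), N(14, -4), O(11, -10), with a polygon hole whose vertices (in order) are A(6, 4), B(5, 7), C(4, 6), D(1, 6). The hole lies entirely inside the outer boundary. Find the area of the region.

299.5

Outer boundary:
Apply the surveyor's formula: 2A = Σ (x_i·y_{i+1} − x_{i+1}·y_i), indices taken mod 6.
Cross-terms: 9, -159, -119, -226, -96, -18  ⇒  Σ = -609
Area = |Σ|/2 = 304.5.
Hole:
Apply the surveyor's formula: 2A = Σ (x_i·y_{i+1} − x_{i+1}·y_i), indices taken mod 4.
Σ = (22) + (2) + (18) + (-32) = 10
Area = |Σ|/2 = 5.
Net area = 304.5 − 5 = 299.5.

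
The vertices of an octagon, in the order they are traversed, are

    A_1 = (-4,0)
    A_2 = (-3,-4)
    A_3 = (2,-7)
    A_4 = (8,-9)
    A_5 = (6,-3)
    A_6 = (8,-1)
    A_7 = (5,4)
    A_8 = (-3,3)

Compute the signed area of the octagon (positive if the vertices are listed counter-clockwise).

103.5

Apply the shoelace formula: 2A = Σ (x_i·y_{i+1} − x_{i+1}·y_i), indices taken mod 8.
A_1→A_2: (-4)(-4) − (-3)(0) = 16
A_2→A_3: (-3)(-7) − (2)(-4) = 29
A_3→A_4: (2)(-9) − (8)(-7) = 38
A_4→A_5: (8)(-3) − (6)(-9) = 30
A_5→A_6: (6)(-1) − (8)(-3) = 18
A_6→A_7: (8)(4) − (5)(-1) = 37
A_7→A_8: (5)(3) − (-3)(4) = 27
A_8→A_1: (-3)(0) − (-4)(3) = 12
Σ = 207
Signed area = Σ/2 = 103.5 (positive ⇒ counter-clockwise traversal).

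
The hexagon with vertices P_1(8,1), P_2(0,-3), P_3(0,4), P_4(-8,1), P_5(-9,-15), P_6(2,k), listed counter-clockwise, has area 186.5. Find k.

The doubled signed area Σ (x_i y_{i+1} − x_{i+1} y_i) is linear in k.
With k=0 it equals 169; the coefficient of k is -17 (from the two edges through P_6).
So -17·k + 169 = 2·186.5 = 373 ⇒ k = -12.

-12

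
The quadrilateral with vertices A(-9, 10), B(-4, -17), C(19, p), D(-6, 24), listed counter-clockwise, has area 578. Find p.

14

The doubled signed area Σ (x_i y_{i+1} − x_{i+1} y_i) is linear in p.
With p=0 it equals 1128; the coefficient of p is 2 (from the two edges through C).
So 2·p + 1128 = 2·578 = 1156 ⇒ p = 14.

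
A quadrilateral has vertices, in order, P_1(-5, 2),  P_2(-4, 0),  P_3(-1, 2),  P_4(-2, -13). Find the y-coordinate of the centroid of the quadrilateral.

Apply the surveyor's formula. First the cross-terms c_i = x_i·y_{i+1} − x_{i+1}·y_i:
  8, -8, 17, -69  ⇒  2A = -52, A = -26.
Then Σ (y_i + y_{i+1})·c_i = 572, so ȳ = 572 / (6·(-26)) = -11/3.

-11/3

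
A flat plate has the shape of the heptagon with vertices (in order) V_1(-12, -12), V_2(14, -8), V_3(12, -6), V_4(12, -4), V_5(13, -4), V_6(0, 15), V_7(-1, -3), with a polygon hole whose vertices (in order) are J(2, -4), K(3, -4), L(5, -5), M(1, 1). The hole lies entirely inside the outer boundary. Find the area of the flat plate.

238.5

Outer boundary:
Apply Gauss's area formula: 2A = Σ (x_i·y_{i+1} − x_{i+1}·y_i), indices taken mod 7.
Σ = (264) + (12) + (24) + (4) + (195) + (15) + (-24) = 490
Area = |Σ|/2 = 245.
Hole:
Σ = (4) + (5) + (10) + (-6) = 13
Area = |Σ|/2 = 6.5.
Net area = 245 − 6.5 = 238.5.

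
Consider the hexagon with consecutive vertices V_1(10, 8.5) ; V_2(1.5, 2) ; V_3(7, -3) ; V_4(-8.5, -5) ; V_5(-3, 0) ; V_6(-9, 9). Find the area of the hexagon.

140.125

Apply the surveyor's formula: 2A = Σ (x_i·y_{i+1} − x_{i+1}·y_i), indices taken mod 6.
Σ = (7.25) + (-18.5) + (-60.5) + (-15) + (-27) + (-166.5) = -280.25
Area = |Σ|/2 = 140.125.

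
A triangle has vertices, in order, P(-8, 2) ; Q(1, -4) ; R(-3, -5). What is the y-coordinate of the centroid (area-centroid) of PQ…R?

-7/3

Apply the shoelace formula. First the cross-terms c_i = x_i·y_{i+1} − x_{i+1}·y_i:
  30, -17, -46  ⇒  2A = -33, A = -16.5.
Then Σ (y_i + y_{i+1})·c_i = 231, so ȳ = 231 / (6·(-16.5)) = -7/3.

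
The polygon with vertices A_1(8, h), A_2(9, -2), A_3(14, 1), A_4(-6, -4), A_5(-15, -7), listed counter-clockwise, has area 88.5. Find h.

The doubled signed area Σ (x_i y_{i+1} − x_{i+1} y_i) is linear in h.
With h=0 it equals 9; the coefficient of h is -24 (from the two edges through A_1).
So -24·h + 9 = 2·88.5 = 177 ⇒ h = -7.

-7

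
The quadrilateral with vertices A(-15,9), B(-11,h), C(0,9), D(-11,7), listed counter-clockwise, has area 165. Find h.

The doubled signed area Σ (x_i y_{i+1} − x_{i+1} y_i) is linear in h.
With h=0 it equals 105; the coefficient of h is -15 (from the two edges through B).
So -15·h + 105 = 2·165 = 330 ⇒ h = -15.

-15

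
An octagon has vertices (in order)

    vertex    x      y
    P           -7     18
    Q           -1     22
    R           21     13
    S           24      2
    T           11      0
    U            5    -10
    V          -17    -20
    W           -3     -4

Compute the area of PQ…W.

678.5

Apply Gauss's area formula: 2A = Σ (x_i·y_{i+1} − x_{i+1}·y_i), indices taken mod 8.
Cross-terms: -136, -475, -270, -22, -110, -270, 8, -82  ⇒  Σ = -1357
Area = |Σ|/2 = 678.5.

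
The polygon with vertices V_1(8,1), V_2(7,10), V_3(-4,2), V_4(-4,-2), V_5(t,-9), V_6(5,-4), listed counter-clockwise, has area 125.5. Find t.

5

Write out the shoelace sum; only the two edges meeting at V_5 involve t:
2·Area = [((-4)·(-9) − t·(-2)) + (t·(-4) − 5·(-9))] + 180
       = -2·t + 261 = 251
⇒ t = 5.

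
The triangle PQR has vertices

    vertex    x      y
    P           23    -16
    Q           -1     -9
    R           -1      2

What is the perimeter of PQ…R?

|PQ| = √((-24)² + (7)²) = √625 = 25
|QR| = √((0)² + (11)²) = √121 = 11
|RP| = √((24)² + (-18)²) = √900 = 30
Perimeter = 25 + 11 + 30 = 66.

66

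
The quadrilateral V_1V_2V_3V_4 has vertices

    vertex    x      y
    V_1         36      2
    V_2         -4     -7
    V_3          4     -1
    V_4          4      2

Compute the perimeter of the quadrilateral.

|V_1V_2| = √((-40)² + (-9)²) = √1681 = 41
|V_2V_3| = √((8)² + (6)²) = √100 = 10
|V_3V_4| = √((0)² + (3)²) = √9 = 3
|V_4V_1| = √((32)² + (0)²) = √1024 = 32
Perimeter = 41 + 10 + 3 + 32 = 86.

86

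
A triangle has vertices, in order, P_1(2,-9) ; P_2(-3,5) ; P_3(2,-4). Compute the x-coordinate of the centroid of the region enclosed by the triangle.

Apply the shoelace formula. First the cross-terms c_i = x_i·y_{i+1} − x_{i+1}·y_i:
  -17, 2, -10  ⇒  2A = -25, A = -12.5.
Then Σ (x_i + x_{i+1})·c_i = -25, so x̄ = -25 / (6·(-12.5)) = 1/3.

1/3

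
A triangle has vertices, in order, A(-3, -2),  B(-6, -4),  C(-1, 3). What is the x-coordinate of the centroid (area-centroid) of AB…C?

-10/3

Apply the surveyor's formula. First the cross-terms c_i = x_i·y_{i+1} − x_{i+1}·y_i:
  0, -22, 11  ⇒  2A = -11, A = -5.5.
Then Σ (x_i + x_{i+1})·c_i = 110, so x̄ = 110 / (6·(-5.5)) = -10/3.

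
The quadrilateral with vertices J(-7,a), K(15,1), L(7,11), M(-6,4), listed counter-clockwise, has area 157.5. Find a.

Write out the shoelace sum; only the two edges meeting at J involve a:
2·Area = [((-6)·a − (-7)·4) + ((-7)·1 − 15·a)] + 252
       = -21·a + 273 = 315
⇒ a = -2.

-2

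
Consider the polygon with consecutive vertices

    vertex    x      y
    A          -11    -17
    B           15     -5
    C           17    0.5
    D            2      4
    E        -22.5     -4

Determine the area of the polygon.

445

Apply the surveyor's formula: 2A = Σ (x_i·y_{i+1} − x_{i+1}·y_i), indices taken mod 5.
Cross-terms: 310, 92.5, 67, 82, 338.5  ⇒  Σ = 890
Area = |Σ|/2 = 445.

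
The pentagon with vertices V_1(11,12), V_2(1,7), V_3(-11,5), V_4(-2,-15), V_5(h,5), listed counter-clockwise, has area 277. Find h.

11

The doubled signed area Σ (x_i y_{i+1} − x_{i+1} y_i) is linear in h.
With h=0 it equals 257; the coefficient of h is 27 (from the two edges through V_5).
So 27·h + 257 = 2·277 = 554 ⇒ h = 11.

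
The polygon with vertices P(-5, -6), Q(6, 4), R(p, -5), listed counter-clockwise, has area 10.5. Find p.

Write out the shoelace sum; only the two edges meeting at R involve p:
2·Area = [(6·(-5) − p·4) + (p·(-6) − (-5)·(-5))] + 16
       = -10·p + -39 = 21
⇒ p = -6.

-6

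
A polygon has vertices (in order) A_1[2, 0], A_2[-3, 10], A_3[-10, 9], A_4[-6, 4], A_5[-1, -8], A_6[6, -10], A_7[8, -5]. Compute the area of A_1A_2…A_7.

Apply the shoelace (surveyor's) formula: 2A = Σ (x_i·y_{i+1} − x_{i+1}·y_i), indices taken mod 7.
Σ = (20) + (73) + (14) + (52) + (58) + (50) + (10) = 277
Area = |Σ|/2 = 138.5.

138.5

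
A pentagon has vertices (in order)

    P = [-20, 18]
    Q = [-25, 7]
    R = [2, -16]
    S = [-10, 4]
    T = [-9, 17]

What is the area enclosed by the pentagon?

294

P→Q: (-20)(7) − (-25)(18) = 310
Q→R: (-25)(-16) − (2)(7) = 386
R→S: (2)(4) − (-10)(-16) = -152
S→T: (-10)(17) − (-9)(4) = -134
T→P: (-9)(18) − (-20)(17) = 178
Σ = 588
Area = |Σ|/2 = 294.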